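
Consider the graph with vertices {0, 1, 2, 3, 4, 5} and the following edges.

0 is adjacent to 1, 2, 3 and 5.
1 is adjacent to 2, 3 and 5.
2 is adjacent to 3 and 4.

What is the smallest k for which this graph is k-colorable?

0, 1, 2, 3 are mutually adjacent (a clique of size 4), so at least 4 colors are needed.
One proper 4-coloring: 0=c, 1=a, 2=b, 3=d, 4=a, 5=b. No two adjacent vertices share a color.

4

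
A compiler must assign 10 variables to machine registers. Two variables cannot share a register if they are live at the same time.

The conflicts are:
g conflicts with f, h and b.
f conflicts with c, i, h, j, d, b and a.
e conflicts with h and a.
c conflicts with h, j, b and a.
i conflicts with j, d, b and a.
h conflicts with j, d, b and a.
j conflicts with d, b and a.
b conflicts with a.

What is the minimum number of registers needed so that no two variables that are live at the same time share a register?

6

f, c, h, j, b, a pairwise conflict, so at least 6 registers are needed.
6 registers suffice: g=4, f=1, e=1, c=6, i=2, h=2, j=4, d=3, b=3, a=5. Each listed conflict is separated.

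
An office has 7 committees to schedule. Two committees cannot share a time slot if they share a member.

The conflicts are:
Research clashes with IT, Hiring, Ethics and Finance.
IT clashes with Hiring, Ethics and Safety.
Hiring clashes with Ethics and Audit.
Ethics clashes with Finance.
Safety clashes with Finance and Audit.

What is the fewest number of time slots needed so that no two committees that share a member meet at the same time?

Research, IT, Hiring, Ethics pairwise conflict, so at least 4 time slots are needed.
4 time slots suffice: time slot 1 → {IT, Finance, Audit}; time slot 2 → {Ethics, Safety}; time slot 3 → {Research}; time slot 4 → {Hiring}. Each listed conflict is separated.

4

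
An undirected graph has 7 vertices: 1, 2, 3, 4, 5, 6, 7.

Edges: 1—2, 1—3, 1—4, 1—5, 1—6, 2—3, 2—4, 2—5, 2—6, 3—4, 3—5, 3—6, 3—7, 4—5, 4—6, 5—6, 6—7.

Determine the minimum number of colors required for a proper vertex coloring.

1, 2, 3, 4, 5, 6 are pairwise adjacent (a clique of size 6), so at least 6 colors are needed.
6 colors suffice: color red → {6}; color blue → {3}; color green → {4, 7}; color yellow → {1}; color purple → {5}; color orange → {2}. Every edge joins two different colors.

6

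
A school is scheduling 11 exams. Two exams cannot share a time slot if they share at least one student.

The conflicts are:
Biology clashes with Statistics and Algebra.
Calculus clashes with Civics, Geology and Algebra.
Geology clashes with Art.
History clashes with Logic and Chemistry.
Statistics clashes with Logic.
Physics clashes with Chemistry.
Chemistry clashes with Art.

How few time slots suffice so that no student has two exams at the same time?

The cycle Calculus-Algebra-Biology-Statistics-Logic-History-Chemistry-Art-Geology-Calculus has odd length 9, so it cannot be 2-colored; at least 3 time slots are needed.
A valid assignment using 3 time slots: Biology=1, Calculus=1, Civics=2, Geology=3, History=2, Statistics=2, Logic=1, Algebra=2, Physics=2, Chemistry=1, Art=2. Each listed conflict is separated.

3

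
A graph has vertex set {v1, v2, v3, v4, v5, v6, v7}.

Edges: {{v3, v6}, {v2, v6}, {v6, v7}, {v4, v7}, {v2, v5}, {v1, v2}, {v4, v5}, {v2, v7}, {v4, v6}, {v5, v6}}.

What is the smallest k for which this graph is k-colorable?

v2, v6, v7 are pairwise adjacent, so at least 3 colors are needed.
3 colors suffice: v1=1, v2=2, v3=2, v4=2, v5=3, v6=1, v7=3. No two adjacent vertices share a color.

3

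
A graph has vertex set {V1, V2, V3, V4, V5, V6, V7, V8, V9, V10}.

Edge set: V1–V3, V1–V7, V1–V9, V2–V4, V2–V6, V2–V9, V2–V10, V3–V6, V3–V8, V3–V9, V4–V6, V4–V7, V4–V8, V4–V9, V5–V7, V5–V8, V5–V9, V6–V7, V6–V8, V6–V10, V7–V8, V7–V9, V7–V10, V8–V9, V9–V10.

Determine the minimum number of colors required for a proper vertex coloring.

4

V4, V7, V8, V9 are mutually adjacent (a clique of size 4), so at least 4 colors are needed.
4 colors suffice: color 1 → {V6, V9}; color 2 → {V2, V3, V7}; color 3 → {V1, V8, V10}; color 4 → {V4, V5}. Each edge has distinct colors on its endpoints.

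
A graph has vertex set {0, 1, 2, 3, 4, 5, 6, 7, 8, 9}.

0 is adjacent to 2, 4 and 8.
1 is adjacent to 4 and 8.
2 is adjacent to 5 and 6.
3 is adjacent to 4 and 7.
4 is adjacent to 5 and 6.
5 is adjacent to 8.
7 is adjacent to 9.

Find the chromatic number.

1 and 4 are adjacent, so at least 2 colors are needed.
2 colors suffice: color red → {2, 4, 7, 8}; color blue → {0, 1, 3, 5, 6, 9}. Each edge has distinct colors on its endpoints.

2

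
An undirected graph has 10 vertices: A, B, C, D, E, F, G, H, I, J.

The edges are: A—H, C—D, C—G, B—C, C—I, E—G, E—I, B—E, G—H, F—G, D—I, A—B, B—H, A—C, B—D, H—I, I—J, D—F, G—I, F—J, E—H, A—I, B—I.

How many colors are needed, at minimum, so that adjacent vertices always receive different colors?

B, C, D, I form a clique, so at least 4 colors are needed.
4 colors suffice: color 1 → {F, I}; color 2 → {B, G, J}; color 3 → {C, H}; color 4 → {A, D, E}. Each edge has distinct colors on its endpoints.

4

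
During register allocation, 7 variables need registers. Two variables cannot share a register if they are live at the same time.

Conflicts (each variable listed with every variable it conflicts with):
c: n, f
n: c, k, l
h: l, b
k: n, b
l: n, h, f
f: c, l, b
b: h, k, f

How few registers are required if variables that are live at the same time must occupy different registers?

The cycle b-f-c-n-k-b has odd length 5, so it cannot be 2-colored; at least 3 registers are needed.
A valid assignment using 3 registers: c=1, n=2, h=2, k=3, l=1, f=2, b=1. Each listed conflict is separated.

3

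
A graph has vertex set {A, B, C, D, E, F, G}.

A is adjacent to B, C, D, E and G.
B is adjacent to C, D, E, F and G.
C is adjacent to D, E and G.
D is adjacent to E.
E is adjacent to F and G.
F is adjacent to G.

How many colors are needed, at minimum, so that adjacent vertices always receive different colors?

A, B, C, E, G form a clique, so at least 5 colors are needed.
One proper 5-coloring: A=green, B=blue, C=yellow, D=purple, E=red, F=green, G=purple. No two adjacent vertices share a color.

5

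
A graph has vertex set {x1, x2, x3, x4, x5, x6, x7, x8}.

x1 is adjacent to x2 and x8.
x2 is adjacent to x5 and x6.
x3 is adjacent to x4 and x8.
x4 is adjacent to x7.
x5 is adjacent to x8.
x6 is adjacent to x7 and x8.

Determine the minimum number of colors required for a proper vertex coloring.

The cycle x6-x8-x3-x4-x7-x6 has odd length 5, so it cannot be 2-colored; at least 3 colors are needed.
A valid assignment using 3 colors: x1=B, x2=R, x3=B, x4=R, x5=B, x6=B, x7=G, x8=R. No two adjacent vertices share a color.

3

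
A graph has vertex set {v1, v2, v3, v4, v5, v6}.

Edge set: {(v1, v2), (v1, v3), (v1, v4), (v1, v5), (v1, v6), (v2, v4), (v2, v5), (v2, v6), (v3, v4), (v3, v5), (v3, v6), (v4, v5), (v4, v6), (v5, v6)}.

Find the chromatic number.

5

v1, v3, v4, v5, v6 are mutually adjacent (a clique of size 5), so at least 5 colors are needed.
5 colors suffice: color 1 → {v6}; color 2 → {v4}; color 3 → {v1}; color 4 → {v5}; color 5 → {v2, v3}. No two adjacent vertices share a color.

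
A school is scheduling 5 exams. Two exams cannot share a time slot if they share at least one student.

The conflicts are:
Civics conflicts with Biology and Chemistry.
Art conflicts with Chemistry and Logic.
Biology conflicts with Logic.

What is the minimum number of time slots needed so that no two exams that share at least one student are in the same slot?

3

The cycle Logic-Biology-Civics-Chemistry-Art-Logic has odd length 5, so it cannot be 2-colored; at least 3 time slots are needed.
3 time slots suffice: Civics=1, Art=2, Biology=2, Chemistry=3, Logic=1. No two conflicting exams share a time slot.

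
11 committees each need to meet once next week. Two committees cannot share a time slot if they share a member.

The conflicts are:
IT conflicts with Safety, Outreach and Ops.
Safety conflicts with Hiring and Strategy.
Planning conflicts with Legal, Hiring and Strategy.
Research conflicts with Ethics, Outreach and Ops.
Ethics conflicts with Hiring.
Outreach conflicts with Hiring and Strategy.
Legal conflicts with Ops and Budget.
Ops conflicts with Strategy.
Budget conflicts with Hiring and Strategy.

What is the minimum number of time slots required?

2

Planning and Hiring conflict, so at least 2 time slots are needed.
2 time slots suffice: time slot 1 → {IT, Research, Legal, Hiring, Strategy}; time slot 2 → {Safety, Planning, Ethics, Outreach, Ops, Budget}. Each listed conflict is separated.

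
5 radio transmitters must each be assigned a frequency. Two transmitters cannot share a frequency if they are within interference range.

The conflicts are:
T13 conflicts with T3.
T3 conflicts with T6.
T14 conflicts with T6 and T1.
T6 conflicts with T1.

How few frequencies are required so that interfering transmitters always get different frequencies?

3

T14, T6, T1 all conflict with each other, so at least 3 frequencies are needed.
Using 3 frequencies: T13=1, T3=2, T14=2, T6=1, T1=3. No two conflicting transmitters share a frequency.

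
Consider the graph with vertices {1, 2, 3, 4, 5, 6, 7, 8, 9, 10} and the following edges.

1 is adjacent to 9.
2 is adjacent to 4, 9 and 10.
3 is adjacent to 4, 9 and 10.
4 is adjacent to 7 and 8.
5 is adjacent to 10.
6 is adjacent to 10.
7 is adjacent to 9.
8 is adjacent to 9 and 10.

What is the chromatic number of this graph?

5 and 10 are adjacent, so at least 2 colors are needed.
2 colors suffice: 1=b, 2=b, 3=b, 4=a, 5=b, 6=b, 7=b, 8=b, 9=a, 10=a. No two adjacent vertices share a color.

2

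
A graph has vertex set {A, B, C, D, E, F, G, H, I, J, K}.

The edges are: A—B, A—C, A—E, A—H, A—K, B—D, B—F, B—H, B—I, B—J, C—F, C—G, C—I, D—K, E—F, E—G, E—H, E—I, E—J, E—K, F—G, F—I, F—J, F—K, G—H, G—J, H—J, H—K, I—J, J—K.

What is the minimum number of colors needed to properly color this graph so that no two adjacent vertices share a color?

E, G, H, J form a clique, so at least 4 colors are needed.
One proper 4-coloring: A=3, B=1, C=1, D=2, E=1, F=2, G=4, H=2, I=4, J=3, K=4. No two adjacent vertices share a color.

4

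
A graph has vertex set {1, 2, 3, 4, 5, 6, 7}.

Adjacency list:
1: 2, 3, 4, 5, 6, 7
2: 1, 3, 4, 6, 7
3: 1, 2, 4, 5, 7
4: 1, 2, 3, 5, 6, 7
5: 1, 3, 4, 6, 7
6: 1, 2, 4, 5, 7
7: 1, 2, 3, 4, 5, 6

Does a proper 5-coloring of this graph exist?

Yes

The chromatic number is 5. 1, 4, 5, 6, 7 are mutually adjacent (a clique of size 5), so at least 5 colors are needed.
5 colors suffice: color red → {7}; color blue → {1}; color green → {4}; color yellow → {3, 6}; color purple → {2, 5}.
That is already a proper 5-coloring.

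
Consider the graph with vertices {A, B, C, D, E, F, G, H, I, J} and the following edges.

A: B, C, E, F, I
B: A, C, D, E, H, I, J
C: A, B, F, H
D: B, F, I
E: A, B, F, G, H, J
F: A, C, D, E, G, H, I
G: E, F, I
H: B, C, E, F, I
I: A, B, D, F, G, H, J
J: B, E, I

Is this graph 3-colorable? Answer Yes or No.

Yes

The chromatic number is 3. B, C, H are mutually adjacent, so at least 3 colors are needed.
A valid assignment using 3 colors: A=3, B=1, C=2, D=3, E=2, F=1, G=3, H=3, I=2, J=3.
That is already a proper 3-coloring.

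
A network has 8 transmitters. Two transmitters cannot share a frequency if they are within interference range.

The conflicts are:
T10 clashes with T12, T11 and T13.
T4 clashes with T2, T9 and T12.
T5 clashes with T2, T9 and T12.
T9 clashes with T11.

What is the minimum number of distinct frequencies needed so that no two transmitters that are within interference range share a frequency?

3

The cycle T12-T10-T11-T9-T5-T12 has odd length 5, so it cannot be 2-colored; at least 3 frequencies are needed.
3 frequencies suffice: frequency 1 → {T10, T2, T9}; frequency 2 → {T4, T5, T11, T13}; frequency 3 → {T12}. No two conflicting transmitters share a frequency.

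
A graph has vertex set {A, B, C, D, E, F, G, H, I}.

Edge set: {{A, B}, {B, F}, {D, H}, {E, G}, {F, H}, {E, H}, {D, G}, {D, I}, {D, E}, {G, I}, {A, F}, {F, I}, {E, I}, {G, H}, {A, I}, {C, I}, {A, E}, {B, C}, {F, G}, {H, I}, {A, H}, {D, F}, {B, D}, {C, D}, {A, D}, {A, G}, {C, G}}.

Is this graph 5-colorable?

A, D, E, G, H, I form a clique, so at least 6 colors are needed.
So 5 colors are not enough.

No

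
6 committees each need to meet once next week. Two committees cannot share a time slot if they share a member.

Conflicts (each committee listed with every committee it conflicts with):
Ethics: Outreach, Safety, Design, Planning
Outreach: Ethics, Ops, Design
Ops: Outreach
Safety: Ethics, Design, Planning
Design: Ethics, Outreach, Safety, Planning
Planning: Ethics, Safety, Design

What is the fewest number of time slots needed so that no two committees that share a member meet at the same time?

Ethics, Safety, Design, Planning pairwise conflict, so at least 4 time slots are needed.
4 time slots suffice: time slot 1 → {Ops, Design}; time slot 2 → {Ethics}; time slot 3 → {Outreach, Safety}; time slot 4 → {Planning}. No two conflicting committees share a time slot.

4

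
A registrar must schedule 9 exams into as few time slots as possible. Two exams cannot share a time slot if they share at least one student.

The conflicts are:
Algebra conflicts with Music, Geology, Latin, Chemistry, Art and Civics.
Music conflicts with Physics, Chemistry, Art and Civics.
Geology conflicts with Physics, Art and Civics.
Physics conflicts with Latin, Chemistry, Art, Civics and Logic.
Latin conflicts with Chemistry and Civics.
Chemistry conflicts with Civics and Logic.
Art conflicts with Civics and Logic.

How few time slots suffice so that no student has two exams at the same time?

Music, Physics, Art, Civics all conflict with each other, so at least 4 time slots are needed.
4 time slots suffice: time slot 1 → {Algebra, Physics}; time slot 2 → {Civics, Logic}; time slot 3 → {Chemistry, Art}; time slot 4 → {Music, Geology, Latin}. No two conflicting exams share a time slot.

4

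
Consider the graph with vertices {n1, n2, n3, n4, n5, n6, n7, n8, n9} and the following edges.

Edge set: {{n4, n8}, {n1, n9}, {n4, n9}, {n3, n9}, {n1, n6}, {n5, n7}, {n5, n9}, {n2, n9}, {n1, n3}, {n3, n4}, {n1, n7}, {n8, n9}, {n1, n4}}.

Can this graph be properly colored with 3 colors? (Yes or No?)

n1, n3, n4, n9 are mutually adjacent (a clique of size 4), so at least 4 colors are needed.
So 3 colors are not enough.

No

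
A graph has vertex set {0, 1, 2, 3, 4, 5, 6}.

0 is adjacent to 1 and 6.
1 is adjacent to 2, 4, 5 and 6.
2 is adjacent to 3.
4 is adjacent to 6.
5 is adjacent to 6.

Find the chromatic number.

3

0, 1, 6 are pairwise adjacent, so at least 3 colors are needed.
3 colors suffice: color red → {1, 3}; color blue → {2, 6}; color green → {0, 4, 5}. Each edge has distinct colors on its endpoints.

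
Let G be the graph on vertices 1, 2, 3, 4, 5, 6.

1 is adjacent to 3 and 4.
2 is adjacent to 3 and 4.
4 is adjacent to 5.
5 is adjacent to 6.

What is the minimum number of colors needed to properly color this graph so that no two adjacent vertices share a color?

2 and 4 are adjacent, so at least 2 colors are needed.
2 colors suffice: color a → {3, 4, 6}; color b → {1, 2, 5}. No two adjacent vertices share a color.

2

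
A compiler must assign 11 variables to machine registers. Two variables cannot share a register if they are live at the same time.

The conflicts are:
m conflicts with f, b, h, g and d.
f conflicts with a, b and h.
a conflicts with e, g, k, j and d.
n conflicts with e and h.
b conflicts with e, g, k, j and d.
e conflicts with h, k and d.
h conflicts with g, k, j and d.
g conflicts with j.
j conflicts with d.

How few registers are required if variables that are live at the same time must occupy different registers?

3

a, e, k pairwise conflict, so at least 3 registers are needed.
3 registers suffice: register 1 → {a, b, h}; register 2 → {f, n, g, k, d}; register 3 → {m, e, j}. Each listed conflict is separated.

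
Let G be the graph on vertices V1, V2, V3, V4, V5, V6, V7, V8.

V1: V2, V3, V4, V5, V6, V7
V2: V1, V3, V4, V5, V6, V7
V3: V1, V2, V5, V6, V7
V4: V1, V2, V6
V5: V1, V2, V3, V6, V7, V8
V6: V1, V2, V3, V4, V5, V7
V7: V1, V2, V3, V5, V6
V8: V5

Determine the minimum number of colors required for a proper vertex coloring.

6

V1, V2, V3, V5, V6, V7 form a clique, so at least 6 colors are needed.
6 colors suffice: color 1 → {V2, V8}; color 2 → {V6}; color 3 → {V4, V5}; color 4 → {V1}; color 5 → {V7}; color 6 → {V3}. No two adjacent vertices share a color.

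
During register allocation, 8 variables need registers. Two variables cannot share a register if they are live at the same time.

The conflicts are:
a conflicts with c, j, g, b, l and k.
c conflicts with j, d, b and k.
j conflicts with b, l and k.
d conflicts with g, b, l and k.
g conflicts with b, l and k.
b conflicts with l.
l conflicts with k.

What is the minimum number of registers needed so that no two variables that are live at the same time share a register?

a, c, j, k are mutually in conflict, so at least 4 registers are needed.
4 registers suffice: register 1 → {b, k}; register 2 → {c, l}; register 3 → {a, d}; register 4 → {j, g}. Every pair that conflicts lands in different registers.

4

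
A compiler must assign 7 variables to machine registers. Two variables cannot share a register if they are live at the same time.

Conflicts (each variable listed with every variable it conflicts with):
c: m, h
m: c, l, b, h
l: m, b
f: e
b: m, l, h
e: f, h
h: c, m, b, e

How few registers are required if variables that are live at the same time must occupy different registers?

m, l, b pairwise conflict, so at least 3 registers are needed.
3 registers suffice: register 1 → {m, e}; register 2 → {l, f, h}; register 3 → {c, b}. Each listed conflict is separated.

3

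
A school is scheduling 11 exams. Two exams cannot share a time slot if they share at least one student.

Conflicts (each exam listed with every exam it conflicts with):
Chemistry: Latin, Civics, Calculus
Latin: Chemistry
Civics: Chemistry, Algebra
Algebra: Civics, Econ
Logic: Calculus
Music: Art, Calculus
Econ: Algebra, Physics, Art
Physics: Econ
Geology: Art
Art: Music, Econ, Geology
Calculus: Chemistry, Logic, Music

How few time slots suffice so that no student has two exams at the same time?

3

The cycle Econ-Art-Music-Calculus-Chemistry-Civics-Algebra-Econ has odd length 7, so it cannot be 2-colored; at least 3 time slots are needed.
3 time slots suffice: time slot 1 → {Latin, Civics, Physics, Art, Calculus}; time slot 2 → {Chemistry, Logic, Music, Econ, Geology}; time slot 3 → {Algebra}. No two conflicting exams share a time slot.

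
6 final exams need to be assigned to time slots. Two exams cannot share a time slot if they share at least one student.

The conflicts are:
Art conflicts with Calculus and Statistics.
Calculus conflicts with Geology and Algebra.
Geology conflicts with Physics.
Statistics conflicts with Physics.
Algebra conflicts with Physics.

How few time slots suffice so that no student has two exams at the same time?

The cycle Statistics-Physics-Algebra-Calculus-Art-Statistics has odd length 5, so it cannot be 2-colored; at least 3 time slots are needed.
3 time slots suffice: time slot 1 → {Calculus, Physics}; time slot 2 → {Art, Geology, Algebra}; time slot 3 → {Statistics}. Each listed conflict is separated.

3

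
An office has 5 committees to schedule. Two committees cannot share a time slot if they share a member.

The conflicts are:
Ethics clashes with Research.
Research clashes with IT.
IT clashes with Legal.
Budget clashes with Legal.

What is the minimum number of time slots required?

Research and IT conflict, so at least 2 time slots are needed.
2 time slots suffice: time slot 1 → {Ethics, IT, Budget}; time slot 2 → {Research, Legal}. Each listed conflict is separated.

2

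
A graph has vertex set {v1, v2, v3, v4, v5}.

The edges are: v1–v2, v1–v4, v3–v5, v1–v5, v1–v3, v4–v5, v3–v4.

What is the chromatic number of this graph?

v1, v3, v4, v5 are pairwise adjacent (a clique of size 4), so at least 4 colors are needed.
4 colors suffice: v1=1, v2=2, v3=4, v4=2, v5=3. No two adjacent vertices share a color.

4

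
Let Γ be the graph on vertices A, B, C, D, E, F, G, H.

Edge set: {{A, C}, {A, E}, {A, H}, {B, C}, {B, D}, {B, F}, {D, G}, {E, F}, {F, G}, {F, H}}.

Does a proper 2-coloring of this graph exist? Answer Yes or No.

No

The cycle B-F-H-A-C-B has odd length 5, so it cannot be 2-colored; at least 3 colors are needed.
So 2 colors are not enough.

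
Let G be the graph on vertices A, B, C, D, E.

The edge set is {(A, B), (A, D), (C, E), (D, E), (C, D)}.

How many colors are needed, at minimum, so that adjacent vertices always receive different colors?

3

C, D, E form a triangle, so at least 3 colors are needed.
A valid assignment using 3 colors: A=2, B=1, C=2, D=1, E=3. Each edge has distinct colors on its endpoints.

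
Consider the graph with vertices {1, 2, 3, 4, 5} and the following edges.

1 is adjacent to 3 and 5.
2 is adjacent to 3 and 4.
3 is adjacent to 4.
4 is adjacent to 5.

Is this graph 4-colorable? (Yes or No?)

Yes

The chromatic number is 3. 2, 3, 4 are mutually adjacent, so at least 3 colors are needed.
A valid assignment using 3 colors: 1=a, 2=c, 3=b, 4=a, 5=b.
Since 4 ≥ 3, a proper 4-coloring certainly exists.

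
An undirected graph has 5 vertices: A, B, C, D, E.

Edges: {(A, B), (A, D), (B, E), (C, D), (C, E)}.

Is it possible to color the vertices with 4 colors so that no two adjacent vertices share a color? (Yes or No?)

The chromatic number is 3. The cycle D-A-B-E-C-D has odd length 5, so it cannot be 2-colored; at least 3 colors are needed.
3 colors suffice: color red → {B, D}; color blue → {A, E}; color green → {C}.
Since 4 ≥ 3, a proper 4-coloring certainly exists.

Yes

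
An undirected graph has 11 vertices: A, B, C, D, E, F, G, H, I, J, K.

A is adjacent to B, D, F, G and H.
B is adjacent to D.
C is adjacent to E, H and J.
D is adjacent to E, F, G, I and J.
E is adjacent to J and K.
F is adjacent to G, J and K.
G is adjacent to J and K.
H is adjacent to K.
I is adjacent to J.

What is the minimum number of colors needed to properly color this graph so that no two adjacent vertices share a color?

A, D, F, G are mutually adjacent (a clique of size 4), so at least 4 colors are needed.
A valid assignment using 4 colors: A=blue, B=green, C=red, D=red, E=green, F=green, G=yellow, H=green, I=green, J=blue, K=red. No two adjacent vertices share a color.

4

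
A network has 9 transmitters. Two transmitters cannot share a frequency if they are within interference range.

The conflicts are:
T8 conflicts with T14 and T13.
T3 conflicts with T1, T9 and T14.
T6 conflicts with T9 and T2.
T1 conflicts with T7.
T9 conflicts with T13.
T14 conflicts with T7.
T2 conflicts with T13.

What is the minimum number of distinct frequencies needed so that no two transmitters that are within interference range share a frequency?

The cycle T3-T9-T13-T8-T14-T3 has odd length 5, so it cannot be 2-colored; at least 3 frequencies are needed.
3 frequencies suffice: frequency 1 → {T6, T1, T14, T13}; frequency 2 → {T8, T9, T2, T7}; frequency 3 → {T3}. No two conflicting transmitters share a frequency.

3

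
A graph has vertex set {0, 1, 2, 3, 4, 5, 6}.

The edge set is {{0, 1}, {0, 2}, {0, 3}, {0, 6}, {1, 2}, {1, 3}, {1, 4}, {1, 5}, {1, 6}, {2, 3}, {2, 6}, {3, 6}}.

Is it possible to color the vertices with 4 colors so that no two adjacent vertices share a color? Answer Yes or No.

No

0, 1, 2, 3, 6 are pairwise adjacent (a clique of size 5), so at least 5 colors are needed.
So 4 colors are not enough.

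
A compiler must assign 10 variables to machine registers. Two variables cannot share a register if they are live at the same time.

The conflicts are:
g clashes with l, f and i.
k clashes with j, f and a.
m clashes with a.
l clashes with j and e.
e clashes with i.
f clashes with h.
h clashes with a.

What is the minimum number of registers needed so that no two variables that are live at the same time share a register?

The cycle l-g-f-k-j-l has odd length 5, so it cannot be 2-colored; at least 3 registers are needed.
Using 3 registers: g=2, k=2, m=2, l=1, j=3, e=2, f=1, h=2, a=1, i=1. Every pair that conflicts lands in different registers.

3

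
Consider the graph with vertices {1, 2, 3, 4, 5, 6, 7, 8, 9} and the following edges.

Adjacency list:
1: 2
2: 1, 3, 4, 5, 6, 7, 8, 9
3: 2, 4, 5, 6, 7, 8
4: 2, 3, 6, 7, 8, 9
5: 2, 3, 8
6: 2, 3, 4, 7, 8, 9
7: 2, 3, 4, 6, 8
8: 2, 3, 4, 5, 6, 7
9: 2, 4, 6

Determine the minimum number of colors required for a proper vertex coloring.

2, 3, 4, 6, 7, 8 are pairwise adjacent (a clique of size 6), so at least 6 colors are needed.
A valid assignment using 6 colors: 1=blue, 2=red, 3=yellow, 4=green, 5=green, 6=purple, 7=orange, 8=blue, 9=blue. Each edge has distinct colors on its endpoints.

6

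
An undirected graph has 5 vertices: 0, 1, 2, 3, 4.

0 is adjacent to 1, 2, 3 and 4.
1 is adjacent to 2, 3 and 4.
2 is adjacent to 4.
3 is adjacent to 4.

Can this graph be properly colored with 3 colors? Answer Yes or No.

No

0, 1, 2, 4 form a clique, so at least 4 colors are needed.
So 3 colors are not enough.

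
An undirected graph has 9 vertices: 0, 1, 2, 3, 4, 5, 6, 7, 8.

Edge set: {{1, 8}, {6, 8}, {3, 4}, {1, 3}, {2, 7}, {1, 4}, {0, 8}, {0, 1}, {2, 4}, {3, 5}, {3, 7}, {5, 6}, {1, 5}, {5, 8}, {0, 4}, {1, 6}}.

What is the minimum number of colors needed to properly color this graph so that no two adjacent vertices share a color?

4

1, 5, 6, 8 are mutually adjacent (a clique of size 4), so at least 4 colors are needed.
A valid assignment using 4 colors: 0=d, 1=a, 2=b, 3=b, 4=c, 5=c, 6=d, 7=a, 8=b. Every edge joins two different colors.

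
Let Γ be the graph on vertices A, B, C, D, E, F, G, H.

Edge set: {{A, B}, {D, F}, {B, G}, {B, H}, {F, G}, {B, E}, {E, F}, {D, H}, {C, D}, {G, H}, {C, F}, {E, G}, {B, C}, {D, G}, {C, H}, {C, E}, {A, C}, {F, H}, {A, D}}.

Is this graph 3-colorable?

D, F, G, H form a clique, so at least 4 colors are needed.
So 3 colors are not enough.

No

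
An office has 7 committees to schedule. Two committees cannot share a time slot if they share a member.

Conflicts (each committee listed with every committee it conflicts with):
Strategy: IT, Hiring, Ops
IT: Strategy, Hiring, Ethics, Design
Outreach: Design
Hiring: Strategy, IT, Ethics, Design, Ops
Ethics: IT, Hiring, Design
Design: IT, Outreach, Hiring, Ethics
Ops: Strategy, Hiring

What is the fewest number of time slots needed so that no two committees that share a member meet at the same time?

4

IT, Hiring, Ethics, Design pairwise conflict, so at least 4 time slots are needed.
4 time slots suffice: time slot 1 → {Outreach, Hiring}; time slot 2 → {Strategy, Design}; time slot 3 → {IT, Ops}; time slot 4 → {Ethics}. Each listed conflict is separated.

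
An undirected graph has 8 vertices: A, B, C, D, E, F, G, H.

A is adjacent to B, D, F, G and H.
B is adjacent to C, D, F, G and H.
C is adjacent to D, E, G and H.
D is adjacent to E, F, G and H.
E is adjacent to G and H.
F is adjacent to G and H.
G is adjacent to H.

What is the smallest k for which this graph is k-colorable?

6

A, B, D, F, G, H are mutually adjacent (a clique of size 6), so at least 6 colors are needed.
6 colors suffice: color 1 → {G}; color 2 → {D}; color 3 → {H}; color 4 → {B, E}; color 5 → {C, F}; color 6 → {A}. No two adjacent vertices share a color.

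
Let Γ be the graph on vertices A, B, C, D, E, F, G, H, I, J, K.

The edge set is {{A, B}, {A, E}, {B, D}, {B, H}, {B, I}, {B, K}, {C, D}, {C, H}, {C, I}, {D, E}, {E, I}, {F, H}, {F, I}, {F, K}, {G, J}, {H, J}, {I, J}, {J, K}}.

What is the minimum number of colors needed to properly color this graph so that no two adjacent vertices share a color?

2

C and D are adjacent, so at least 2 colors are needed.
2 colors suffice: A=1, B=2, C=2, D=1, E=2, F=2, G=1, H=1, I=1, J=2, K=1. Each edge has distinct colors on its endpoints.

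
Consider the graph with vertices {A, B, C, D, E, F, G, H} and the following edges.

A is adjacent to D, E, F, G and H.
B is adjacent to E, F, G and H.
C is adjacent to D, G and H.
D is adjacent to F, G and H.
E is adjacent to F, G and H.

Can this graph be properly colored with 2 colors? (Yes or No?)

B, E, F are pairwise adjacent, so at least 3 colors are needed.
So 2 colors are not enough.

No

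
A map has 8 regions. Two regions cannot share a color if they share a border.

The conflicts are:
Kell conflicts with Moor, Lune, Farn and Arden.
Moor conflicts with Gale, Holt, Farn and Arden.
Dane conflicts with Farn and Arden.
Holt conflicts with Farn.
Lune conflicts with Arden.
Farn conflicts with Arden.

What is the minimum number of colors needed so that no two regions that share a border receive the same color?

Kell, Moor, Farn, Arden all conflict with each other, so at least 4 colors are needed.
4 colors suffice: color 1 → {Moor, Dane, Lune}; color 2 → {Gale, Holt, Arden}; color 3 → {Farn}; color 4 → {Kell}. Every pair that conflicts lands in different colors.

4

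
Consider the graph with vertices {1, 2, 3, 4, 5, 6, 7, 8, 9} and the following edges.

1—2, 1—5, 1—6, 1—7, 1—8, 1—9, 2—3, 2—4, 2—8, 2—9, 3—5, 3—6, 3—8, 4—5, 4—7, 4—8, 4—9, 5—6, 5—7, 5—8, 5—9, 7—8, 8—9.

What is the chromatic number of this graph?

1, 5, 7, 8 form a clique, so at least 4 colors are needed.
One proper 4-coloring: 1=green, 2=red, 3=green, 4=green, 5=red, 6=blue, 7=yellow, 8=blue, 9=yellow. No two adjacent vertices share a color.

4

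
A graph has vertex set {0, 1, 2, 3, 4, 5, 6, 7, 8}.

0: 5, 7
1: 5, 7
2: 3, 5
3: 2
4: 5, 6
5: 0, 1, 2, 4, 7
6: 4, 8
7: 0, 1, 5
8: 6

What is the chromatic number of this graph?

3

1, 5, 7 are pairwise adjacent, so at least 3 colors are needed.
3 colors suffice: color a → {3, 5, 6}; color b → {2, 4, 7, 8}; color c → {0, 1}. No two adjacent vertices share a color.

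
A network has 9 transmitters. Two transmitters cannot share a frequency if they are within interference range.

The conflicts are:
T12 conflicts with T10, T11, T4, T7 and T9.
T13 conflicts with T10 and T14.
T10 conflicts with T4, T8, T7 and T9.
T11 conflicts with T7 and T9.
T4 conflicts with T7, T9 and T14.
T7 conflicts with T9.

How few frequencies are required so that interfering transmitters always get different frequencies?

5

T12, T10, T4, T7, T9 pairwise conflict, so at least 5 frequencies are needed.
A valid assignment using 5 frequencies: T12=5, T13=2, T10=1, T11=1, T4=4, T8=2, T7=3, T9=2, T14=1. Each listed conflict is separated.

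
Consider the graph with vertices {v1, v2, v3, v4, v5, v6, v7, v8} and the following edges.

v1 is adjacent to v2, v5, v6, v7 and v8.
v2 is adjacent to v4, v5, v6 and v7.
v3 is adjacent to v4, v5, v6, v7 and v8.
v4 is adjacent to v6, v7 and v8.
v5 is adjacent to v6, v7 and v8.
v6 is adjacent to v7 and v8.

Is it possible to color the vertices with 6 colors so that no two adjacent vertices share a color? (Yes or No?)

Yes

The chromatic number is 5. v1, v2, v5, v6, v7 form a clique, so at least 5 colors are needed.
5 colors suffice: v1=Y, v2=P, v3=Y, v4=B, v5=B, v6=R, v7=G, v8=G.
Since 6 ≥ 5, a proper 6-coloring certainly exists.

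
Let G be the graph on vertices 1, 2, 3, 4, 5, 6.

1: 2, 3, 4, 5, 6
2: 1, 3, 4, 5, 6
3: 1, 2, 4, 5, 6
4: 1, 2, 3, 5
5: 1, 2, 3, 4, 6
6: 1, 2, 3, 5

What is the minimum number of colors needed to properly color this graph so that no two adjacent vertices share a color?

5

1, 2, 3, 4, 5 are pairwise adjacent (a clique of size 5), so at least 5 colors are needed.
A valid assignment using 5 colors: 1=c, 2=a, 3=d, 4=e, 5=b, 6=e. Every edge joins two different colors.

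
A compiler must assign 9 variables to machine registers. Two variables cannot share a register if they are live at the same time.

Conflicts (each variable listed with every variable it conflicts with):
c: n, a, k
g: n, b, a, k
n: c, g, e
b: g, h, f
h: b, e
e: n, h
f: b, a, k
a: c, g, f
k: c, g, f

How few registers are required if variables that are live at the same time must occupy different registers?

3

The cycle g-b-h-e-n-g has odd length 5, so it cannot be 2-colored; at least 3 registers are needed.
3 registers suffice: register 1 → {c, g, h, f}; register 2 → {n, b, a, k}; register 3 → {e}. Every pair that conflicts lands in different registers.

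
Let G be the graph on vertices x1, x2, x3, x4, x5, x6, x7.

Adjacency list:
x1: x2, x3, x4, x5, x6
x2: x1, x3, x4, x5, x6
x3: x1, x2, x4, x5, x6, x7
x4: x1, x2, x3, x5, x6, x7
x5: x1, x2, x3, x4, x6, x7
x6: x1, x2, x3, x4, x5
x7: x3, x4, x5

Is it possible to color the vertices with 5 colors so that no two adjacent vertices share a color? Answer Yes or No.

x1, x2, x3, x4, x5, x6 form a clique, so at least 6 colors are needed.
So 5 colors are not enough.

No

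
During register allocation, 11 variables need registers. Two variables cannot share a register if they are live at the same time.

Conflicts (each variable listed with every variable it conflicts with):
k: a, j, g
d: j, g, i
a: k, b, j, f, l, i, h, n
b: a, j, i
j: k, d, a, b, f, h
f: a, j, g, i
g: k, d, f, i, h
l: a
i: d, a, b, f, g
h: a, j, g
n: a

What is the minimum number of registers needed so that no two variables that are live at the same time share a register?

a, j, h all conflict with each other, so at least 3 registers are needed.
3 registers suffice: register 1 → {a, g}; register 2 → {j, l, i, n}; register 3 → {k, d, b, f, h}. No two conflicting variables share a register.

3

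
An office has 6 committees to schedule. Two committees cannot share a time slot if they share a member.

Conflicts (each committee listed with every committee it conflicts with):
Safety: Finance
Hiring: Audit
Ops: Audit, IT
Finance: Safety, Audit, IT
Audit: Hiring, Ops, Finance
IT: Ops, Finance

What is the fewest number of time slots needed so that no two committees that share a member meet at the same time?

2

Finance and IT conflict, so at least 2 time slots are needed.
2 time slots suffice: time slot 1 → {Safety, Audit, IT}; time slot 2 → {Hiring, Ops, Finance}. Each listed conflict is separated.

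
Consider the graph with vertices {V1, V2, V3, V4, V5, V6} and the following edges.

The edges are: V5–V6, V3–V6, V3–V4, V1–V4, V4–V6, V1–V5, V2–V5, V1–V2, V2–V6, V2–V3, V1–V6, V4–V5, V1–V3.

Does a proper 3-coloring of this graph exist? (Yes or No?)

V1, V3, V4, V6 form a clique, so at least 4 colors are needed.
So 3 colors are not enough.

No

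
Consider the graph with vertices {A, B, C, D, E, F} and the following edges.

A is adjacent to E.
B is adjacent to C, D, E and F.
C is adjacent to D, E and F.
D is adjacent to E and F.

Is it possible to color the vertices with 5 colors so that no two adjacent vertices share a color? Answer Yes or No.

Yes

The chromatic number is 4. B, C, D, E are mutually adjacent (a clique of size 4), so at least 4 colors are needed.
A valid assignment using 4 colors: A=1, B=4, C=1, D=3, E=2, F=2.
Since 5 ≥ 4, a proper 5-coloring certainly exists.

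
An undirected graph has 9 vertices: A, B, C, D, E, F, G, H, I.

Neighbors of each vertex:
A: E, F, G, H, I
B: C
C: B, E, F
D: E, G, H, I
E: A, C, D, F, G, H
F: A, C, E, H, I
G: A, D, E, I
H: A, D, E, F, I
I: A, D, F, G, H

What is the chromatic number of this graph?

4

A, F, H, I form a clique, so at least 4 colors are needed.
One proper 4-coloring: A=3, B=1, C=3, D=3, E=1, F=2, G=2, H=4, I=1. Each edge has distinct colors on its endpoints.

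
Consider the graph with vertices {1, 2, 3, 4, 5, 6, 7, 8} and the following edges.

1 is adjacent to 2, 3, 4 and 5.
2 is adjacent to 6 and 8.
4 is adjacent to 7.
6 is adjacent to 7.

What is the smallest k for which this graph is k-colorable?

3

The cycle 7-6-2-1-4-7 has odd length 5, so it cannot be 2-colored; at least 3 colors are needed.
3 colors suffice: 1=a, 2=b, 3=b, 4=b, 5=b, 6=c, 7=a, 8=a. Each edge has distinct colors on its endpoints.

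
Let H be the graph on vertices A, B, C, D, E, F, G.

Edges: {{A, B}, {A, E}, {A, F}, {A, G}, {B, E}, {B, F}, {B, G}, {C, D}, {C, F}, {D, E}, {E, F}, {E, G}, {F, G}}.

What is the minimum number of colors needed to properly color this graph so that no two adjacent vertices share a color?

A, B, E, F, G form a clique, so at least 5 colors are needed.
5 colors suffice: color 1 → {D, F}; color 2 → {C, E}; color 3 → {G}; color 4 → {B}; color 5 → {A}. Each edge has distinct colors on its endpoints.

5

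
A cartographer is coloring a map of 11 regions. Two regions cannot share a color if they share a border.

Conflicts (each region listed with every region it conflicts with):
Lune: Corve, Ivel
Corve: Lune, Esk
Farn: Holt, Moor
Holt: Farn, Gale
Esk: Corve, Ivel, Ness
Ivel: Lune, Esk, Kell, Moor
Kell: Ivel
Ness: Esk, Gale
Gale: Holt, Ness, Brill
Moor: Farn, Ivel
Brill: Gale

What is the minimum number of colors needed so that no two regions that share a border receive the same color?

The cycle Farn-Holt-Gale-Ness-Esk-Ivel-Moor-Farn has odd length 7, so it cannot be 2-colored; at least 3 colors are needed.
3 colors suffice: color 1 → {Corve, Farn, Ivel, Gale}; color 2 → {Lune, Holt, Esk, Kell, Moor, Brill}; color 3 → {Ness}. Each listed conflict is separated.

3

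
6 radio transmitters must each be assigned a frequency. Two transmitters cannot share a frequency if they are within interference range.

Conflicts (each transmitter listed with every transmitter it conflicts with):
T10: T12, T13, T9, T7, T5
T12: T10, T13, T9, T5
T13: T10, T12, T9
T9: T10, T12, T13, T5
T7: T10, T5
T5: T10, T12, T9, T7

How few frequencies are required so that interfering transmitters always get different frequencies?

T10, T12, T9, T5 pairwise conflict, so at least 4 frequencies are needed.
Using 4 frequencies: T10=1, T12=4, T13=2, T9=3, T7=3, T5=2. Each listed conflict is separated.

4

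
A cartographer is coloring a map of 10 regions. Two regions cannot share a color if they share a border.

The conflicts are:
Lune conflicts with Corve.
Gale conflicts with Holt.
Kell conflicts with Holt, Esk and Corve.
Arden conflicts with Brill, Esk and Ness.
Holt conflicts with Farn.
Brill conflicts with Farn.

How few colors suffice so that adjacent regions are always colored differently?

Kell and Holt conflict, so at least 2 colors are needed.
2 colors suffice: color 1 → {Lune, Gale, Kell, Arden, Farn}; color 2 → {Holt, Brill, Esk, Ness, Corve}. Each listed conflict is separated.

2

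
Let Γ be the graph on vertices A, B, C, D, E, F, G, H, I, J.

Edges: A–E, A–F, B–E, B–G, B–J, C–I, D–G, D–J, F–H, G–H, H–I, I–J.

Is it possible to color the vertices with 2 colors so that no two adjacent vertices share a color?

The cycle I-J-B-G-H-I has odd length 5, so it cannot be 2-colored; at least 3 colors are needed.
So 2 colors are not enough.

No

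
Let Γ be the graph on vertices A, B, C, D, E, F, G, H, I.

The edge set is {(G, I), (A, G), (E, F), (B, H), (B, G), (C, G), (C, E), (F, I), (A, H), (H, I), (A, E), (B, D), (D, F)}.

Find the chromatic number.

The cycle B-D-F-I-H-B has odd length 5, so it cannot be 2-colored; at least 3 colors are needed.
3 colors suffice: color 1 → {F, G, H}; color 2 → {A, B, C, I}; color 3 → {D, E}. Each edge has distinct colors on its endpoints.

3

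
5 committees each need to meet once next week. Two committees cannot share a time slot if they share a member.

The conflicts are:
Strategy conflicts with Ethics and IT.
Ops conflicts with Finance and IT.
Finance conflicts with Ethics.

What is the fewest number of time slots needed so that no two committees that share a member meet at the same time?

3

The cycle Ethics-Strategy-IT-Ops-Finance-Ethics has odd length 5, so it cannot be 2-colored; at least 3 time slots are needed.
Using 3 time slots: Strategy=2, Ops=2, Finance=3, Ethics=1, IT=1. No two conflicting committees share a time slot.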